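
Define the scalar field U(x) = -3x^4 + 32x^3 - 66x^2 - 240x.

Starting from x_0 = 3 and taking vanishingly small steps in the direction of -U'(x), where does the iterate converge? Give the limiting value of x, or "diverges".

U'(x) = -12(x - 5)(x - 4)(x + 1), so U'(3) = -96.
Gradient descent moves in the -U' direction, i.e. x is increasing.
The nearest critical point in that direction is x = 4, where U'' = 60 > 0 (a local minimum). The iterate converges there.

4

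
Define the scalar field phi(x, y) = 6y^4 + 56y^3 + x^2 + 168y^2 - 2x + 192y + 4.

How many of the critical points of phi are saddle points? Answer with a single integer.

phi separates as a function of x plus a function of y, so ∇phi=0 decouples.
∂phi/∂x = 2(x - 1) = 0 at x ∈ {1}; ∂phi/∂y = 24(y + 1)(y + 2)(y + 4) = 0 at y ∈ {-4, -2, -1}.
The Hessian is diagonal: diag(phi_xx, phi_yy). Second derivatives: phi_xx(1)=2; phi_yy(-4)=144, phi_yy(-2)=-48, phi_yy(-1)=72.
Saddle points occur where the two diagonal entries have opposite signs: (1, -2). Count: 1.

1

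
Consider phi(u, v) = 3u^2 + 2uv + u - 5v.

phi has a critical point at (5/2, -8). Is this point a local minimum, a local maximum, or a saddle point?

The Hessian of phi is constant: H = [[6, 2], [2, 0]].
det(H) = 6·0 − 2² = -4.
Since det(H) < 0, H is indefinite and the critical point is a saddle point.

saddle point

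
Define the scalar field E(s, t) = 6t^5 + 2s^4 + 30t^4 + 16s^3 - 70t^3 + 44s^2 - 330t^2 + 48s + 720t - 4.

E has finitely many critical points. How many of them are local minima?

4

E separates as a function of s plus a function of t, so ∇E=0 decouples.
∂E/∂s = 8(s + 1)(s + 2)(s + 3) = 0 at s ∈ {-3, -2, -1}; ∂E/∂t = 30(t - 2)(t - 1)(t + 3)(t + 4) = 0 at t ∈ {-4, -3, 1, 2}.
The Hessian is diagonal: diag(E_ss, E_tt). Second derivatives: E_ss(-3)=16, E_ss(-2)=-8, E_ss(-1)=16; E_tt(-4)=-900, E_tt(-3)=600, E_tt(1)=-600, E_tt(2)=900.
Local minima occur where both diagonal entries positive: (-3, -3), (-3, 2), (-1, -3), (-1, 2). Count: 4.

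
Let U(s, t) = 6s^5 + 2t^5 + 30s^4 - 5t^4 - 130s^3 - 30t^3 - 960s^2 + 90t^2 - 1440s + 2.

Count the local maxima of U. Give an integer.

U separates as a function of s plus a function of t, so ∇U=0 decouples.
∂U/∂s = 30(s - 4)(s + 1)(s + 3)(s + 4) = 0 at s ∈ {-4, -3, -1, 4}; ∂U/∂t = 10t(t - 3)(t - 2)(t + 3) = 0 at t ∈ {-3, 0, 2, 3}.
The Hessian is diagonal: diag(U_ss, U_tt). Second derivatives: U_ss(-4)=-720, U_ss(-3)=420, U_ss(-1)=-900, U_ss(4)=8400; U_tt(-3)=-900, U_tt(0)=180, U_tt(2)=-100, U_tt(3)=180.
Local maxima occur where both diagonal entries negative: (-4, -3), (-4, 2), (-1, -3), (-1, 2). Count: 4.

4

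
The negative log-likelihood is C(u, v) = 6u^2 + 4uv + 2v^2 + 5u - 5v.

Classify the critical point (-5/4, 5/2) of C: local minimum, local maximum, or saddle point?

The Hessian of C is constant: H = [[12, 4], [4, 4]].
det(H) = 12·4 − 4² = 32.
det(H) > 0 and tr(H) = 16 > 0, so H is positive definite and the point is a local minimum.

local minimum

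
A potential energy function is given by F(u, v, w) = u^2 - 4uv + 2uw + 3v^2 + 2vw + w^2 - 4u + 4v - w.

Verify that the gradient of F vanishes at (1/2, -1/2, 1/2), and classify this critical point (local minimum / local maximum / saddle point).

saddle point

∇F = (2u - 4v + 2w - 4, -4u + 6v + 2w + 4, 2u + 2v + 2w - 1); substituting (1/2, -1/2, 1/2) gives ∇F = (0, 0, 0), so (1/2, -1/2, 1/2) is indeed a critical point.
The Hessian is constant: H = [[2, -4, 2], [-4, 6, 2], [2, 2, 2]].
Leading principal minors: Δ₁ = 2, Δ₂ = -4, Δ₃ = -72.
The minors fit neither the all-positive nor the alternating-sign pattern, so H is indefinite: a saddle point.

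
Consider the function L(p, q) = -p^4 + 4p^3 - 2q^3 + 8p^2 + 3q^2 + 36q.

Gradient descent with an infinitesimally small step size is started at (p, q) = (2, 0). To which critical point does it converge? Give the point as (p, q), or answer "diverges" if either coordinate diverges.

(0, -2)

L is separable, so gradient descent decouples: p follows -∂L/∂p, q follows -∂L/∂q.
∂L/∂p = -4p(p - 4)(p + 1); at p=2 this is 48, so p decreases.
∂L/∂q = -6(q - 3)(q + 2); at q=0 this is 36, so q decreases.
p converges to its nearest critical value 0 (a local min of the p-part); q converges to -2. The iterate converges to (0, -2).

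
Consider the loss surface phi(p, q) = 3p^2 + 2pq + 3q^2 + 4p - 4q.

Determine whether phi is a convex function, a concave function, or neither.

convex

phi is quadratic, so its Hessian is the constant matrix H = [[6, 2], [2, 6]].
det(H) = 32, tr(H) = 12.
det(H) > 0 and tr(H) > 0, so H is positive definite everywhere: convex.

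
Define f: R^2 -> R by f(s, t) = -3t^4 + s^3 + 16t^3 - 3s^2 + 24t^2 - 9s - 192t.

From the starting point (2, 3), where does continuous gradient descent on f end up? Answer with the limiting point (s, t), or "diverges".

f is separable, so gradient descent decouples: s follows -∂f/∂s, t follows -∂f/∂t.
∂f/∂s = 3(s - 3)(s + 1); at s=2 this is -9, so s increases.
∂f/∂t = -12(t - 4)(t - 2)(t + 2); at t=3 this is 60, so t decreases.
s converges to its nearest critical value 3 (a local min of the s-part); t converges to 2. The iterate converges to (3, 2).

(3, 2)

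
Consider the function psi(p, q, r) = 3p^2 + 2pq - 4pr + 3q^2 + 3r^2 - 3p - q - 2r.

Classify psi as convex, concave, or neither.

psi is quadratic, so its Hessian is the constant matrix H = [[6, 2, -4], [2, 6, 0], [-4, 0, 6]].
Leading principal minors: 6, 32, 96.
All positive ⇒ H ≻ 0 ⇒ convex.

convex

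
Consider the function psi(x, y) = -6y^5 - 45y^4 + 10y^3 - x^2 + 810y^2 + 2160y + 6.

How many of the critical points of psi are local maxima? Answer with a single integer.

psi separates as a function of x plus a function of y, so ∇psi=0 decouples.
∂psi/∂x = -2x = 0 at x ∈ {0}; ∂psi/∂y = -30(y - 3)(y + 2)(y + 3)(y + 4) = 0 at y ∈ {-4, -3, -2, 3}.
The Hessian is diagonal: diag(psi_xx, psi_yy). Second derivatives: psi_xx(0)=-2; psi_yy(-4)=420, psi_yy(-3)=-180, psi_yy(-2)=300, psi_yy(3)=-6300.
Local maxima occur where both diagonal entries negative: (0, -3), (0, 3). Count: 2.

2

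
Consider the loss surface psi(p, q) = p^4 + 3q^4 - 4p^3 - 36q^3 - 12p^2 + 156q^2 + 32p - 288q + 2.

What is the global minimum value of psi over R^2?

-254

psi(p,q) separates as A(p) + B(q) + 2, so its minimum is min A + min B + 2.
A'(p) = 4(p - 4)(p - 1)(p + 2) vanishes at p ∈ {-2, 1, 4}; B'(q) = 12(q - 4)(q - 3)(q - 2) vanishes at q ∈ {2, 3, 4}.
Local minima of A (where A''>0): A(-2)=-64, A(4)=-64. Local minima of B: B(2)=-192, B(4)=-192.
So the global minimum of psi is A(-2) + B(2) + 2 = -64 − 192 + 2 = -254, attained at (-2, 2).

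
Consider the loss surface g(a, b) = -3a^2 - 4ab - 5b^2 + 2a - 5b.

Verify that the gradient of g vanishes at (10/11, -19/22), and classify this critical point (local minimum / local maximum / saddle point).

local maximum

∇g = (-6a - 4b + 2, -4a - 10b - 5); substituting (10/11, -19/22) gives ∇g = (0, 0), so (10/11, -19/22) is indeed a critical point.
The Hessian of g is constant: H = [[-6, -4], [-4, -10]].
det(H) = (-6)·(-10) − (-4)² = 44.
det(H) > 0 and tr(H) = -16 < 0, so H is negative definite and the point is a local maximum.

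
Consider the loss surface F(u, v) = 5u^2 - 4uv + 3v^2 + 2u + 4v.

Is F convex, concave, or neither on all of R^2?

convex

F is quadratic, so its Hessian is the constant matrix H = [[10, -4], [-4, 6]].
det(H) = 44, tr(H) = 16.
det(H) > 0 and tr(H) > 0, so H is positive definite everywhere: convex.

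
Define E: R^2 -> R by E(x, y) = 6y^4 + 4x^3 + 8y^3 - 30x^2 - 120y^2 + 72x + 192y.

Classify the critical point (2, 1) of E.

local maximum

The mixed partial ∂²E/∂x∂y is 0, so the Hessian at any point is diag(E_xx, E_yy) = diag(12(2x - 5), 24(3y^2 + 2y - 10)).
At (2, 1): H = diag(-12, -120).
Both eigenvalues are negative, so H is negative definite: a local maximum.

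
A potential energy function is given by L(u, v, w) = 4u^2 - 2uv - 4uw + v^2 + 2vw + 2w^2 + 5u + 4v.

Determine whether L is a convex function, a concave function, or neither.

convex

L is quadratic, so its Hessian is the constant matrix H = [[8, -2, -4], [-2, 2, 2], [-4, 2, 4]].
Leading principal minors: 8, 12, 16.
All positive ⇒ H ≻ 0 ⇒ convex.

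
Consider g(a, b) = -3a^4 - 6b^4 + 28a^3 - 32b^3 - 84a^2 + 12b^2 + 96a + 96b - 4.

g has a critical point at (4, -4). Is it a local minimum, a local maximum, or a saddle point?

The mixed partial ∂²g/∂a∂b is 0, so the Hessian at any point is diag(g_aa, g_bb) = diag(12(-3a^2 + 14a - 14), 24(-3b^2 - 8b + 1)).
At (4, -4): H = diag(-72, -360).
Both eigenvalues are negative, so H is negative definite: a local maximum.

local maximum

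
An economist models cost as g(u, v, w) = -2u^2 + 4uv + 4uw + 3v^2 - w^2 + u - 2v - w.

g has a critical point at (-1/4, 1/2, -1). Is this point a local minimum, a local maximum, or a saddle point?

saddle point

The Hessian is constant: H = [[-4, 4, 4], [4, 6, 0], [4, 0, -2]].
Leading principal minors: Δ₁ = -4, Δ₂ = -40, Δ₃ = -16.
The minors fit neither the all-positive nor the alternating-sign pattern, so H is indefinite: a saddle point.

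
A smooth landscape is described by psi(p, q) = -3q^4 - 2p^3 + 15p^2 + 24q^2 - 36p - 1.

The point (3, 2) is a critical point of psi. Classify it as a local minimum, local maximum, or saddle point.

local maximum

The mixed partial ∂²psi/∂p∂q is 0, so the Hessian at any point is diag(psi_pp, psi_qq) = diag(6(-2p + 5), 12(-3q^2 + 4)).
At (3, 2): H = diag(-6, -96).
Both eigenvalues are negative, so H is negative definite: a local maximum.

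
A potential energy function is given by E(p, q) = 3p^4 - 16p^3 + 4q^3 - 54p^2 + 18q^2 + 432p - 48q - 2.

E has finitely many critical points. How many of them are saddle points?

E separates as a function of p plus a function of q, so ∇E=0 decouples.
∂E/∂p = 12(p - 4)(p - 3)(p + 3) = 0 at p ∈ {-3, 3, 4}; ∂E/∂q = 12(q - 1)(q + 4) = 0 at q ∈ {-4, 1}.
The Hessian is diagonal: diag(E_pp, E_qq). Second derivatives: E_pp(-3)=504, E_pp(3)=-72, E_pp(4)=84; E_qq(-4)=-60, E_qq(1)=60.
Saddle points occur where the two diagonal entries have opposite signs: (-3, -4), (3, 1), (4, -4). Count: 3.

3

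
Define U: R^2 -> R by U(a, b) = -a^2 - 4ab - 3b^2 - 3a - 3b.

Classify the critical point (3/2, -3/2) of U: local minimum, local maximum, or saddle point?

saddle point

The Hessian of U is constant: H = [[-2, -4], [-4, -6]].
det(H) = (-2)·(-6) − (-4)² = -4.
Since det(H) < 0, H is indefinite and the critical point is a saddle point.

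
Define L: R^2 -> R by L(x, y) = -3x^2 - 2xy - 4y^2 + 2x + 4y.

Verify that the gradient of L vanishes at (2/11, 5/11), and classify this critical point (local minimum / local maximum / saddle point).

local maximum

∇L = (-6x - 2y + 2, -2x - 8y + 4); substituting (2/11, 5/11) gives ∇L = (0, 0), so (2/11, 5/11) is indeed a critical point.
The Hessian of L is constant: H = [[-6, -2], [-2, -8]].
det(H) = (-6)·(-8) − (-2)² = 44.
det(H) > 0 and tr(H) = -14 < 0, so H is negative definite and the point is a local maximum.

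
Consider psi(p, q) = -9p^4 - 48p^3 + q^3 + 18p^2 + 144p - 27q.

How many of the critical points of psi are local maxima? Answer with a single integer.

2

psi separates as a function of p plus a function of q, so ∇psi=0 decouples.
∂psi/∂p = -36(p - 1)(p + 1)(p + 4) = 0 at p ∈ {-4, -1, 1}; ∂psi/∂q = 3(q - 3)(q + 3) = 0 at q ∈ {-3, 3}.
The Hessian is diagonal: diag(psi_pp, psi_qq). Second derivatives: psi_pp(-4)=-540, psi_pp(-1)=216, psi_pp(1)=-360; psi_qq(-3)=-18, psi_qq(3)=18.
Local maxima occur where both diagonal entries negative: (-4, -3), (1, -3). Count: 2.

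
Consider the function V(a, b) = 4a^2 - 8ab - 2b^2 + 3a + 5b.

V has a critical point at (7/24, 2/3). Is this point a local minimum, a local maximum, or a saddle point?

The Hessian of V is constant: H = [[8, -8], [-8, -4]].
det(H) = 8·(-4) − (-8)² = -96.
Since det(H) < 0, H is indefinite and the critical point is a saddle point.

saddle point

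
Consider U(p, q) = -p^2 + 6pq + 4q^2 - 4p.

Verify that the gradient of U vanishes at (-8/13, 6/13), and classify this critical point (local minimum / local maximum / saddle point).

∇U = (-2p + 6q - 4, 6p + 8q); substituting (-8/13, 6/13) gives ∇U = (0, 0), so (-8/13, 6/13) is indeed a critical point.
The Hessian of U is constant: H = [[-2, 6], [6, 8]].
det(H) = (-2)·8 − 6² = -52.
Since det(H) < 0, H is indefinite and the critical point is a saddle point.

saddle point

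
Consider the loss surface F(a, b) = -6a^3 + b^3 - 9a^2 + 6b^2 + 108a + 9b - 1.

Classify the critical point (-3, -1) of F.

local minimum

The mixed partial ∂²F/∂a∂b is 0, so the Hessian at any point is diag(F_aa, F_bb) = diag(-18(2a + 1), 6(b + 2)).
At (-3, -1): H = diag(90, 6).
Both eigenvalues are positive, so H is positive definite: a local minimum.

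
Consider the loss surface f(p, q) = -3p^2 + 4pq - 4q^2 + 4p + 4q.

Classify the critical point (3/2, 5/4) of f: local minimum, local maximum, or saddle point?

The Hessian of f is constant: H = [[-6, 4], [4, -8]].
det(H) = (-6)·(-8) − 4² = 32.
det(H) > 0 and tr(H) = -14 < 0, so H is negative definite and the point is a local maximum.

local maximum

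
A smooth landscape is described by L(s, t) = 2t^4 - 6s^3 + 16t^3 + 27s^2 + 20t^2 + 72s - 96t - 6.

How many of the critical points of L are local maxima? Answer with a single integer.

L separates as a function of s plus a function of t, so ∇L=0 decouples.
∂L/∂s = -18(s - 4)(s + 1) = 0 at s ∈ {-1, 4}; ∂L/∂t = 8(t - 1)(t + 3)(t + 4) = 0 at t ∈ {-4, -3, 1}.
The Hessian is diagonal: diag(L_ss, L_tt). Second derivatives: L_ss(-1)=90, L_ss(4)=-90; L_tt(-4)=40, L_tt(-3)=-32, L_tt(1)=160.
Local maxima occur where both diagonal entries negative: (4, -3). Count: 1.

1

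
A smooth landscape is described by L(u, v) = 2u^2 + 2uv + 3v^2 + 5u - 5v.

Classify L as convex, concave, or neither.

convex

L is quadratic, so its Hessian is the constant matrix H = [[4, 2], [2, 6]].
det(H) = 20, tr(H) = 10.
det(H) > 0 and tr(H) > 0, so H is positive definite everywhere: convex.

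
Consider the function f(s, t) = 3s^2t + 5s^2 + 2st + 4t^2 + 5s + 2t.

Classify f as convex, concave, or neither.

neither

The term 3s^2t is cubic, so the Hessian is not constant.
∂²f/∂s² = 6t + 10, which takes both signs as t varies (negative for sufficiently negative t). A diagonal entry of the Hessian changing sign means the Hessian is neither positive- nor negative-semidefinite on all of R^2.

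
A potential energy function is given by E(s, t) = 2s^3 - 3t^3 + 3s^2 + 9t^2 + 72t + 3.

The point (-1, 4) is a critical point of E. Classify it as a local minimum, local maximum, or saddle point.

The mixed partial ∂²E/∂s∂t is 0, so the Hessian at any point is diag(E_ss, E_tt) = diag(6(2s + 1), 18(-t + 1)).
At (-1, 4): H = diag(-6, -54).
Both eigenvalues are negative, so H is negative definite: a local maximum.

local maximum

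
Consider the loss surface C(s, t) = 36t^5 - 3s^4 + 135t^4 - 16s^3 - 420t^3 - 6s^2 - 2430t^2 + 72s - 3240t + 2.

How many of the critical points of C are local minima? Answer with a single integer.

C separates as a function of s plus a function of t, so ∇C=0 decouples.
∂C/∂s = -12(s - 1)(s + 2)(s + 3) = 0 at s ∈ {-3, -2, 1}; ∂C/∂t = 180(t - 3)(t + 1)(t + 2)(t + 3) = 0 at t ∈ {-3, -2, -1, 3}.
The Hessian is diagonal: diag(C_ss, C_tt). Second derivatives: C_ss(-3)=-48, C_ss(-2)=36, C_ss(1)=-144; C_tt(-3)=-2160, C_tt(-2)=900, C_tt(-1)=-1440, C_tt(3)=21600.
Local minima occur where both diagonal entries positive: (-2, -2), (-2, 3). Count: 2.

2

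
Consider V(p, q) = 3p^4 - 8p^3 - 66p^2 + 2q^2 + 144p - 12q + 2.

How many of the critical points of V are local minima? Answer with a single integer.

2

V separates as a function of p plus a function of q, so ∇V=0 decouples.
∂V/∂p = 12(p - 4)(p - 1)(p + 3) = 0 at p ∈ {-3, 1, 4}; ∂V/∂q = 4(q - 3) = 0 at q ∈ {3}.
The Hessian is diagonal: diag(V_pp, V_qq). Second derivatives: V_pp(-3)=336, V_pp(1)=-144, V_pp(4)=252; V_qq(3)=4.
Local minima occur where both diagonal entries positive: (-3, 3), (4, 3). Count: 2.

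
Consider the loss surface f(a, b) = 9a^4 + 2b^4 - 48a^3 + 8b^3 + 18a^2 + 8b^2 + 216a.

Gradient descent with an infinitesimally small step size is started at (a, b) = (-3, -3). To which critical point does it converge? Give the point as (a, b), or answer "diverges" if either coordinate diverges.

f is separable, so gradient descent decouples: a follows -∂f/∂a, b follows -∂f/∂b.
∂f/∂a = 36(a - 3)(a - 2)(a + 1); at a=-3 this is -2160, so a increases.
∂f/∂b = 8b(b + 1)(b + 2); at b=-3 this is -48, so b increases.
a converges to its nearest critical value -1 (a local min of the a-part); b converges to -2. The iterate converges to (-1, -2).

(-1, -2)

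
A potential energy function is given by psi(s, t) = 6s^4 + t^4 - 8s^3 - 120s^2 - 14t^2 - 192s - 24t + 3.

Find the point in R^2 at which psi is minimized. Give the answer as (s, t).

psi(s,t) separates as P(s) + Q(t) + 3, so its minimum is min P + min Q + 3.
P'(s) = 24(s - 4)(s + 1)(s + 2) vanishes at s ∈ {-2, -1, 4}; Q'(t) = 4(t - 3)(t + 1)(t + 2) vanishes at t ∈ {-2, -1, 3}.
Local minima of P (where P''>0): P(-2)=64, P(4)=-1664. Local minima of Q: Q(-2)=8, Q(3)=-117.
So the global minimum of psi is P(4) + Q(3) + 3 = -1664 − 117 + 3 = -1778, attained at (4, 3).

(4, 3)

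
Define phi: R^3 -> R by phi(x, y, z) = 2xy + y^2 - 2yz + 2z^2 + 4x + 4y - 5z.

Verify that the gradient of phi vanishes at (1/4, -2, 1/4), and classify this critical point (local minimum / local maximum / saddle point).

∇phi = (2y + 4, 2x + 2y - 2z + 4, -2y + 4z - 5); substituting (1/4, -2, 1/4) gives ∇phi = (0, 0, 0), so (1/4, -2, 1/4) is indeed a critical point.
The Hessian is constant: H = [[0, 2, 0], [2, 2, -2], [0, -2, 4]].
Leading principal minors: Δ₁ = 0, Δ₂ = -4, Δ₃ = -16.
The minors fit neither the all-positive nor the alternating-sign pattern, so H is indefinite: a saddle point.

saddle point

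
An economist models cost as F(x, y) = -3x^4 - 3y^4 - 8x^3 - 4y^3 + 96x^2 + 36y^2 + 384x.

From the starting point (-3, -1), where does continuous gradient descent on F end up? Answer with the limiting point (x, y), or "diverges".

F is separable, so gradient descent decouples: x follows -∂F/∂x, y follows -∂F/∂y.
∂F/∂x = -12(x - 4)(x + 2)(x + 4); at x=-3 this is -84, so x increases.
∂F/∂y = -12y(y - 2)(y + 3); at y=-1 this is -72, so y increases.
x converges to its nearest critical value -2 (a local min of the x-part); y converges to 0. The iterate converges to (-2, 0).

(-2, 0)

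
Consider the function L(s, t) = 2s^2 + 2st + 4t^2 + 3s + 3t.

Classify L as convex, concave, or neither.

L is quadratic, so its Hessian is the constant matrix H = [[4, 2], [2, 8]].
det(H) = 28, tr(H) = 12.
det(H) > 0 and tr(H) > 0, so H is positive definite everywhere: convex.

convex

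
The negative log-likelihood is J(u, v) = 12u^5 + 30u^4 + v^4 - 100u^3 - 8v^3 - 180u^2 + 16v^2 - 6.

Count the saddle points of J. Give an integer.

6

J separates as a function of u plus a function of v, so ∇J=0 decouples.
∂J/∂u = 60u(u - 2)(u + 1)(u + 3) = 0 at u ∈ {-3, -1, 0, 2}; ∂J/∂v = 4v(v - 4)(v - 2) = 0 at v ∈ {0, 2, 4}.
The Hessian is diagonal: diag(J_uu, J_vv). Second derivatives: J_uu(-3)=-1800, J_uu(-1)=360, J_uu(0)=-360, J_uu(2)=1800; J_vv(0)=32, J_vv(2)=-16, J_vv(4)=32.
Saddle points occur where the two diagonal entries have opposite signs: (-3, 0), (-3, 4), (-1, 2), (0, 0), (0, 4), (2, 2). Count: 6.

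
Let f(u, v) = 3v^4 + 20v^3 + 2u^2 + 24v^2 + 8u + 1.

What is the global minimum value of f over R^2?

f(u,v) separates as P(u) + Q(v) + 1, so its minimum is min P + min Q + 1.
P'(u) = 4u + 8 vanishes at u ∈ {-2}; Q'(v) = 12v(v + 1)(v + 4) vanishes at v ∈ {-4, -1, 0}.
Local minima of P (where P''>0): P(-2)=-8. Local minima of Q: Q(-4)=-128, Q(0)=0.
So the global minimum of f is P(-2) + Q(-4) + 1 = -8 − 128 + 1 = -135, attained at (-2, -4).

-135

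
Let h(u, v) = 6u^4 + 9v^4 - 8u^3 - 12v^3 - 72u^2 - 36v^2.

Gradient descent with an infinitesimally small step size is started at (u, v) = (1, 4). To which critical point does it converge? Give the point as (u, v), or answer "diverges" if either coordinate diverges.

(3, 2)

h is separable, so gradient descent decouples: u follows -∂h/∂u, v follows -∂h/∂v.
∂h/∂u = 24u(u - 3)(u + 2); at u=1 this is -144, so u increases.
∂h/∂v = 36v(v - 2)(v + 1); at v=4 this is 1440, so v decreases.
u converges to its nearest critical value 3 (a local min of the u-part); v converges to 2. The iterate converges to (3, 2).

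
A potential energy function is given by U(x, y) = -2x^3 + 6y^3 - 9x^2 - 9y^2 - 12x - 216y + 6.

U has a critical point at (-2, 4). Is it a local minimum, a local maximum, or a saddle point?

local minimum

The mixed partial ∂²U/∂x∂y is 0, so the Hessian at any point is diag(U_xx, U_yy) = diag(-6(2x + 3), 18(2y - 1)).
At (-2, 4): H = diag(6, 126).
Both eigenvalues are positive, so H is positive definite: a local minimum.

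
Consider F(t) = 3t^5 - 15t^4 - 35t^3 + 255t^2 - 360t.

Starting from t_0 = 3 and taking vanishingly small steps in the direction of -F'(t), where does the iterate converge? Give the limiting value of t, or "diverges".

F'(t) = 15(t - 4)(t - 2)(t - 1)(t + 3), so F'(3) = -180.
Gradient descent moves in the -F' direction, i.e. t is increasing.
The nearest critical point in that direction is t = 4, where F'' = 630 > 0 (a local minimum). The iterate converges there.

4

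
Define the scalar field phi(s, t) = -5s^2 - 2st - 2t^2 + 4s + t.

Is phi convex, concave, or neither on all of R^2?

phi is quadratic, so its Hessian is the constant matrix H = [[-10, -2], [-2, -4]].
det(H) = 36, tr(H) = -14.
det(H) > 0 and tr(H) < 0, so H is negative definite everywhere: concave.

concave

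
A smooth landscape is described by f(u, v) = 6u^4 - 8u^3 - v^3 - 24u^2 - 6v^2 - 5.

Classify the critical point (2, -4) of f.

local minimum

The mixed partial ∂²f/∂u∂v is 0, so the Hessian at any point is diag(f_uu, f_vv) = diag(24(3u^2 - 2u - 2), -6(v + 2)).
At (2, -4): H = diag(144, 12).
Both eigenvalues are positive, so H is positive definite: a local minimum.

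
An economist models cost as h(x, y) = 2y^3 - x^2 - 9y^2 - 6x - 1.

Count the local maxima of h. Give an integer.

1

h separates as a function of x plus a function of y, so ∇h=0 decouples.
∂h/∂x = -2(x + 3) = 0 at x ∈ {-3}; ∂h/∂y = 6y(y - 3) = 0 at y ∈ {0, 3}.
The Hessian is diagonal: diag(h_xx, h_yy). Second derivatives: h_xx(-3)=-2; h_yy(0)=-18, h_yy(3)=18.
Local maxima occur where both diagonal entries negative: (-3, 0). Count: 1.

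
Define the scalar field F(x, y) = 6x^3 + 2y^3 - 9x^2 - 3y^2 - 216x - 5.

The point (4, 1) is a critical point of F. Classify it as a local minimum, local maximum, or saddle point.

local minimum

The mixed partial ∂²F/∂x∂y is 0, so the Hessian at any point is diag(F_xx, F_yy) = diag(18(2x - 1), 6(2y - 1)).
At (4, 1): H = diag(126, 6).
Both eigenvalues are positive, so H is positive definite: a local minimum.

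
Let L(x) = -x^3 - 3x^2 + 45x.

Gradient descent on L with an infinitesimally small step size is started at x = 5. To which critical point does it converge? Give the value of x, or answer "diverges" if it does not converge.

L'(x) = -3(x - 3)(x + 5), so L'(5) = -60.
Gradient descent moves in the -L' direction, i.e. x is increasing.
There is no critical point above x=5, and L' keeps the same sign, so the iterate runs off to +∞.

diverges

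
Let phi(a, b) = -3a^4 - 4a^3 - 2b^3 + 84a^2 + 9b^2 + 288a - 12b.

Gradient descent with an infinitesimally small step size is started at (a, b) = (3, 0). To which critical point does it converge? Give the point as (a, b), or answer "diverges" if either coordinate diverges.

(-2, 1)

phi is separable, so gradient descent decouples: a follows -∂phi/∂a, b follows -∂phi/∂b.
∂phi/∂a = -12(a - 4)(a + 2)(a + 3); at a=3 this is 360, so a decreases.
∂phi/∂b = -6(b - 2)(b - 1); at b=0 this is -12, so b increases.
a converges to its nearest critical value -2 (a local min of the a-part); b converges to 1. The iterate converges to (-2, 1).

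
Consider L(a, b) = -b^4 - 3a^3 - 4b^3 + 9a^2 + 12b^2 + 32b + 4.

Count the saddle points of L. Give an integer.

3

L separates as a function of a plus a function of b, so ∇L=0 decouples.
∂L/∂a = -9a(a - 2) = 0 at a ∈ {0, 2}; ∂L/∂b = -4(b - 2)(b + 1)(b + 4) = 0 at b ∈ {-4, -1, 2}.
The Hessian is diagonal: diag(L_aa, L_bb). Second derivatives: L_aa(0)=18, L_aa(2)=-18; L_bb(-4)=-72, L_bb(-1)=36, L_bb(2)=-72.
Saddle points occur where the two diagonal entries have opposite signs: (0, -4), (0, 2), (2, -1). Count: 3.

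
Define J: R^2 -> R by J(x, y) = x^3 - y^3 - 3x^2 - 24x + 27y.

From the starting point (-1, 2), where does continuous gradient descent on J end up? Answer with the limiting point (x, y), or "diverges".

(4, -3)

J is separable, so gradient descent decouples: x follows -∂J/∂x, y follows -∂J/∂y.
∂J/∂x = 3(x - 4)(x + 2); at x=-1 this is -15, so x increases.
∂J/∂y = -3(y - 3)(y + 3); at y=2 this is 15, so y decreases.
x converges to its nearest critical value 4 (a local min of the x-part); y converges to -3. The iterate converges to (4, -3).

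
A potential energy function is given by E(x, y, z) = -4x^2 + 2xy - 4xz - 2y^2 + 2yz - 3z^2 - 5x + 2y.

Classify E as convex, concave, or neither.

E is quadratic, so its Hessian is the constant matrix H = [[-8, 2, -4], [2, -4, 2], [-4, 2, -6]].
Leading principal minors: -8, 28, -104.
Signs alternate −, +, − ⇒ H ≺ 0 ⇒ concave.

concave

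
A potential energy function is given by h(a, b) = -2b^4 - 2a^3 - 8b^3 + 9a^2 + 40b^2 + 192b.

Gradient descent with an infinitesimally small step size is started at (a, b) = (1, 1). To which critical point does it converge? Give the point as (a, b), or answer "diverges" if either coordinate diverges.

(0, -2)

h is separable, so gradient descent decouples: a follows -∂h/∂a, b follows -∂h/∂b.
∂h/∂a = -6a(a - 3); at a=1 this is 12, so a decreases.
∂h/∂b = -8(b - 3)(b + 2)(b + 4); at b=1 this is 240, so b decreases.
a converges to its nearest critical value 0 (a local min of the a-part); b converges to -2. The iterate converges to (0, -2).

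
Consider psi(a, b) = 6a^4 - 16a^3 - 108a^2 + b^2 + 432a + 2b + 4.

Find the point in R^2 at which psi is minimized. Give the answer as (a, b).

(-3, -1)

psi(a,b) separates as P(a) + Q(b) + 4, so its minimum is min P + min Q + 4.
P'(a) = 24(a - 3)(a - 2)(a + 3) vanishes at a ∈ {-3, 2, 3}; Q'(b) = 2b + 2 vanishes at b ∈ {-1}.
Local minima of P (where P''>0): P(-3)=-1350, P(3)=378. Local minima of Q: Q(-1)=-1.
So the global minimum of psi is P(-3) + Q(-1) + 4 = -1350 − 1 + 4 = -1347, attained at (-3, -1).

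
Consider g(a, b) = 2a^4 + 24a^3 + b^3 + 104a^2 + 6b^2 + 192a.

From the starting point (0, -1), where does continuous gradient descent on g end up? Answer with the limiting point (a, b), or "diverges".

g is separable, so gradient descent decouples: a follows -∂g/∂a, b follows -∂g/∂b.
∂g/∂a = 8(a + 2)(a + 3)(a + 4); at a=0 this is 192, so a decreases.
∂g/∂b = 3b(b + 4); at b=-1 this is -9, so b increases.
a converges to its nearest critical value -2 (a local min of the a-part); b converges to 0. The iterate converges to (-2, 0).

(-2, 0)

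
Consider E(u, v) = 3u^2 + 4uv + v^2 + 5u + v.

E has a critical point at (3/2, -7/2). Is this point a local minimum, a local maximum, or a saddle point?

The Hessian of E is constant: H = [[6, 4], [4, 2]].
det(H) = 6·2 − 4² = -4.
Since det(H) < 0, H is indefinite and the critical point is a saddle point.

saddle point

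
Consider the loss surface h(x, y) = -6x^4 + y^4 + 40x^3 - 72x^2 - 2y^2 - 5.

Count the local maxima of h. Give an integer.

h separates as a function of x plus a function of y, so ∇h=0 decouples.
∂h/∂x = -24x(x - 3)(x - 2) = 0 at x ∈ {0, 2, 3}; ∂h/∂y = 4y(y - 1)(y + 1) = 0 at y ∈ {-1, 0, 1}.
The Hessian is diagonal: diag(h_xx, h_yy). Second derivatives: h_xx(0)=-144, h_xx(2)=48, h_xx(3)=-72; h_yy(-1)=8, h_yy(0)=-4, h_yy(1)=8.
Local maxima occur where both diagonal entries negative: (0, 0), (3, 0). Count: 2.

2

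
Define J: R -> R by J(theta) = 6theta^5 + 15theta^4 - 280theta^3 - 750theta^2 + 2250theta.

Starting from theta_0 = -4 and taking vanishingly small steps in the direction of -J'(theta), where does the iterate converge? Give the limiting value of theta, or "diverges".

-3

J'(theta) = 30(theta - 5)(theta - 1)(theta + 3)(theta + 5), so J'(-4) = -1350.
Gradient descent moves in the -J' direction, i.e. theta is increasing.
The nearest critical point in that direction is theta = -3, where J'' = 1920 > 0 (a local minimum). The iterate converges there.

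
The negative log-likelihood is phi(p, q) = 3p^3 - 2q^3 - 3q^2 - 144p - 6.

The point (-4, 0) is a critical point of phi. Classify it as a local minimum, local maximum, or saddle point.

The mixed partial ∂²phi/∂p∂q is 0, so the Hessian at any point is diag(phi_pp, phi_qq) = diag(18p, -6(2q + 1)).
At (-4, 0): H = diag(-72, -6).
Both eigenvalues are negative, so H is negative definite: a local maximum.

local maximum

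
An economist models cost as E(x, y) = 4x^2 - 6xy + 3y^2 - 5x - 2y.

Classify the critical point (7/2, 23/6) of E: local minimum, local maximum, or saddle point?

local minimum

The Hessian of E is constant: H = [[8, -6], [-6, 6]].
det(H) = 8·6 − (-6)² = 12.
det(H) > 0 and tr(H) = 14 > 0, so H is positive definite and the point is a local minimum.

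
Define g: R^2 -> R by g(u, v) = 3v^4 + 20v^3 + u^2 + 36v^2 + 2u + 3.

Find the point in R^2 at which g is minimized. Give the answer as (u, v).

g(u,v) separates as P(u) + Q(v) + 3, so its minimum is min P + min Q + 3.
P'(u) = 2u + 2 vanishes at u ∈ {-1}; Q'(v) = 12v(v + 2)(v + 3) vanishes at v ∈ {-3, -2, 0}.
Local minima of P (where P''>0): P(-1)=-1. Local minima of Q: Q(-3)=27, Q(0)=0.
So the global minimum of g is P(-1) + Q(0) + 3 = -1 + 0 + 3 = 2, attained at (-1, 0).

(-1, 0)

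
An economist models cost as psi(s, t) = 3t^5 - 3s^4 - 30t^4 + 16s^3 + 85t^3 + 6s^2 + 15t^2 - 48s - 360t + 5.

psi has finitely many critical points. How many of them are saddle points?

psi separates as a function of s plus a function of t, so ∇psi=0 decouples.
∂psi/∂s = -12(s - 4)(s - 1)(s + 1) = 0 at s ∈ {-1, 1, 4}; ∂psi/∂t = 15(t - 4)(t - 3)(t - 2)(t + 1) = 0 at t ∈ {-1, 2, 3, 4}.
The Hessian is diagonal: diag(psi_ss, psi_tt). Second derivatives: psi_ss(-1)=-120, psi_ss(1)=72, psi_ss(4)=-180; psi_tt(-1)=-900, psi_tt(2)=90, psi_tt(3)=-60, psi_tt(4)=150.
Saddle points occur where the two diagonal entries have opposite signs: (-1, 2), (-1, 4), (1, -1), (1, 3), (4, 2), (4, 4). Count: 6.

6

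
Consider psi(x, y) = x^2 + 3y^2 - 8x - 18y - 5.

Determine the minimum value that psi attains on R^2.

psi(x,y) separates as P(x) + Q(y) − 5, so its minimum is min P + min Q − 5.
P'(x) = 2x - 8 vanishes at x ∈ {4}; Q'(y) = 6y - 18 vanishes at y ∈ {3}.
Local minima of P (where P''>0): P(4)=-16. Local minima of Q: Q(3)=-27.
So the global minimum of psi is P(4) + Q(3) − 5 = -16 − 27 − 5 = -48, attained at (4, 3).

-48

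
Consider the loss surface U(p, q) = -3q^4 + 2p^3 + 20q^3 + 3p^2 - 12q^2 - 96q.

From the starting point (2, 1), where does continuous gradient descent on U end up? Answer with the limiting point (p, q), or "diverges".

(0, 2)

U is separable, so gradient descent decouples: p follows -∂U/∂p, q follows -∂U/∂q.
∂U/∂p = 6p(p + 1); at p=2 this is 36, so p decreases.
∂U/∂q = -12(q - 4)(q - 2)(q + 1); at q=1 this is -72, so q increases.
p converges to its nearest critical value 0 (a local min of the p-part); q converges to 2. The iterate converges to (0, 2).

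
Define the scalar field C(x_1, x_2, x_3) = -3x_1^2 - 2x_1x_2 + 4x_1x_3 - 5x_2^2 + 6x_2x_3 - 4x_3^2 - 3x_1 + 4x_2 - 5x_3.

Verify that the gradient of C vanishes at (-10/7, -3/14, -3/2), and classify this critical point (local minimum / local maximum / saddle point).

local maximum

∇C = (-6x_1 - 2x_2 + 4x_3 - 3, -2x_1 - 10x_2 + 6x_3 + 4, 4x_1 + 6x_2 - 8x_3 - 5); substituting (-10/7, -3/14, -3/2) gives ∇C = (0, 0, 0), so (-10/7, -3/14, -3/2) is indeed a critical point.
The Hessian is constant: H = [[-6, -2, 4], [-2, -10, 6], [4, 6, -8]].
Leading principal minors: Δ₁ = -6, Δ₂ = 56, Δ₃ = -168.
The minors alternate sign starting negative (−, +, −), so H is negative definite: a local maximum.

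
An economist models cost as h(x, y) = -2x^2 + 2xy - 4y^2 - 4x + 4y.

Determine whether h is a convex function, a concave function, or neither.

h is quadratic, so its Hessian is the constant matrix H = [[-4, 2], [2, -8]].
det(H) = 28, tr(H) = -12.
det(H) > 0 and tr(H) < 0, so H is negative definite everywhere: concave.

concave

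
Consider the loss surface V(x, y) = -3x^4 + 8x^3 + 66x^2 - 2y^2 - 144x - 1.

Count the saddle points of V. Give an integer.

V separates as a function of x plus a function of y, so ∇V=0 decouples.
∂V/∂x = -12(x - 4)(x - 1)(x + 3) = 0 at x ∈ {-3, 1, 4}; ∂V/∂y = -4y = 0 at y ∈ {0}.
The Hessian is diagonal: diag(V_xx, V_yy). Second derivatives: V_xx(-3)=-336, V_xx(1)=144, V_xx(4)=-252; V_yy(0)=-4.
Saddle points occur where the two diagonal entries have opposite signs: (1, 0). Count: 1.

1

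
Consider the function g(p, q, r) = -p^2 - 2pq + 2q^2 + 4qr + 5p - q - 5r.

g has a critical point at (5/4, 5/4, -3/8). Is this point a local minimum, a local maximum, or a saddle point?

The Hessian is constant: H = [[-2, -2, 0], [-2, 4, 4], [0, 4, 0]].
Leading principal minors: Δ₁ = -2, Δ₂ = -12, Δ₃ = 32.
The minors fit neither the all-positive nor the alternating-sign pattern, so H is indefinite: a saddle point.

saddle point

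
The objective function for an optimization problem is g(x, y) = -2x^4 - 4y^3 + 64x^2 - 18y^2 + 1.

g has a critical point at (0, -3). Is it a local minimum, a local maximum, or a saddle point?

The mixed partial ∂²g/∂x∂y is 0, so the Hessian at any point is diag(g_xx, g_yy) = diag(8(-3x^2 + 16), -12(2y + 3)).
At (0, -3): H = diag(128, 36).
Both eigenvalues are positive, so H is positive definite: a local minimum.

local minimum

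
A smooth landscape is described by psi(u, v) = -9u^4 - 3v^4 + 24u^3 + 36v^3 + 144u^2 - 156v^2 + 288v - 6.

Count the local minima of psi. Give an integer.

1

psi separates as a function of u plus a function of v, so ∇psi=0 decouples.
∂psi/∂u = -36u(u - 4)(u + 2) = 0 at u ∈ {-2, 0, 4}; ∂psi/∂v = -12(v - 4)(v - 3)(v - 2) = 0 at v ∈ {2, 3, 4}.
The Hessian is diagonal: diag(psi_uu, psi_vv). Second derivatives: psi_uu(-2)=-432, psi_uu(0)=288, psi_uu(4)=-864; psi_vv(2)=-24, psi_vv(3)=12, psi_vv(4)=-24.
Local minima occur where both diagonal entries positive: (0, 3). Count: 1.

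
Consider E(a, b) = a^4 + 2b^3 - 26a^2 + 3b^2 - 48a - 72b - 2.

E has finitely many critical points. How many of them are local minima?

E separates as a function of a plus a function of b, so ∇E=0 decouples.
∂E/∂a = 4(a - 4)(a + 1)(a + 3) = 0 at a ∈ {-3, -1, 4}; ∂E/∂b = 6(b - 3)(b + 4) = 0 at b ∈ {-4, 3}.
The Hessian is diagonal: diag(E_aa, E_bb). Second derivatives: E_aa(-3)=56, E_aa(-1)=-40, E_aa(4)=140; E_bb(-4)=-42, E_bb(3)=42.
Local minima occur where both diagonal entries positive: (-3, 3), (4, 3). Count: 2.

2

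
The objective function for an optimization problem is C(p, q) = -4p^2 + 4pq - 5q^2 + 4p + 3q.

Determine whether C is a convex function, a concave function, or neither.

concave

C is quadratic, so its Hessian is the constant matrix H = [[-8, 4], [4, -10]].
det(H) = 64, tr(H) = -18.
det(H) > 0 and tr(H) < 0, so H is negative definite everywhere: concave.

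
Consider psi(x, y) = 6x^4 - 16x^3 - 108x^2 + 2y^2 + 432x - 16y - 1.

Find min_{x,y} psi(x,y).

psi(x,y) separates as P(x) + Q(y) − 1, so its minimum is min P + min Q − 1.
P'(x) = 24(x - 3)(x - 2)(x + 3) vanishes at x ∈ {-3, 2, 3}; Q'(y) = 4y - 16 vanishes at y ∈ {4}.
Local minima of P (where P''>0): P(-3)=-1350, P(3)=378. Local minima of Q: Q(4)=-32.
So the global minimum of psi is P(-3) + Q(4) − 1 = -1350 − 32 − 1 = -1383, attained at (-3, 4).

-1383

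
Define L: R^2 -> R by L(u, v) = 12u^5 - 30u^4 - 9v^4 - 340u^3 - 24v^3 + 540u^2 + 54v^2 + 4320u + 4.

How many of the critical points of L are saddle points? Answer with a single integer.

6

L separates as a function of u plus a function of v, so ∇L=0 decouples.
∂L/∂u = 60(u - 4)(u - 3)(u + 2)(u + 3) = 0 at u ∈ {-3, -2, 3, 4}; ∂L/∂v = -36v(v - 1)(v + 3) = 0 at v ∈ {-3, 0, 1}.
The Hessian is diagonal: diag(L_uu, L_vv). Second derivatives: L_uu(-3)=-2520, L_uu(-2)=1800, L_uu(3)=-1800, L_uu(4)=2520; L_vv(-3)=-432, L_vv(0)=108, L_vv(1)=-144.
Saddle points occur where the two diagonal entries have opposite signs: (-3, 0), (-2, -3), (-2, 1), (3, 0), (4, -3), (4, 1). Count: 6.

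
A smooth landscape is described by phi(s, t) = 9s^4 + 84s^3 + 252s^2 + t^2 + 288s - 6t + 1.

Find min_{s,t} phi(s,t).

-200

phi(s,t) separates as P(s) + Q(t) + 1, so its minimum is min P + min Q + 1.
P'(s) = 36(s + 1)(s + 2)(s + 4) vanishes at s ∈ {-4, -2, -1}; Q'(t) = 2(t - 3) vanishes at t ∈ {3}.
Local minima of P (where P''>0): P(-4)=-192, P(-1)=-111. Local minima of Q: Q(3)=-9.
So the global minimum of phi is P(-4) + Q(3) + 1 = -192 − 9 + 1 = -200, attained at (-4, 3).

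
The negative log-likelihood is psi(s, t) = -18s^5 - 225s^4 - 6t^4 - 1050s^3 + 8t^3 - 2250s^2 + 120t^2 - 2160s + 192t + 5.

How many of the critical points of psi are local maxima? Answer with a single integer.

4

psi separates as a function of s plus a function of t, so ∇psi=0 decouples.
∂psi/∂s = -90(s + 1)(s + 2)(s + 3)(s + 4) = 0 at s ∈ {-4, -3, -2, -1}; ∂psi/∂t = -24(t - 4)(t + 1)(t + 2) = 0 at t ∈ {-2, -1, 4}.
The Hessian is diagonal: diag(psi_ss, psi_tt). Second derivatives: psi_ss(-4)=540, psi_ss(-3)=-180, psi_ss(-2)=180, psi_ss(-1)=-540; psi_tt(-2)=-144, psi_tt(-1)=120, psi_tt(4)=-720.
Local maxima occur where both diagonal entries negative: (-3, -2), (-3, 4), (-1, -2), (-1, 4). Count: 4.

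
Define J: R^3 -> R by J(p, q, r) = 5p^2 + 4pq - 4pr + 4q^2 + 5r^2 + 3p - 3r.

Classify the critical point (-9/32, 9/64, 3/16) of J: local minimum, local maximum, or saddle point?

The Hessian is constant: H = [[10, 4, -4], [4, 8, 0], [-4, 0, 10]].
Leading principal minors: Δ₁ = 10, Δ₂ = 64, Δ₃ = 512.
All leading minors are positive, so H is positive definite: a local minimum.

local minimum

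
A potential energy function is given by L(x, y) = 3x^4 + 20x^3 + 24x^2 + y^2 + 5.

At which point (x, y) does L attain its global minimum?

(-4, 0)

L(x,y) separates as P(x) + Q(y) + 5, so its minimum is min P + min Q + 5.
P'(x) = 12x(x + 1)(x + 4) vanishes at x ∈ {-4, -1, 0}; Q'(y) = 2y vanishes at y ∈ {0}.
Local minima of P (where P''>0): P(-4)=-128, P(0)=0. Local minima of Q: Q(0)=0.
So the global minimum of L is P(-4) + Q(0) + 5 = -128 + 0 + 5 = -123, attained at (-4, 0).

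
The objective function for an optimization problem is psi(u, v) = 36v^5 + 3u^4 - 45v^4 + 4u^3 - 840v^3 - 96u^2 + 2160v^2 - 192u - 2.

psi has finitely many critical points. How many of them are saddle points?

6

psi separates as a function of u plus a function of v, so ∇psi=0 decouples.
∂psi/∂u = 12(u - 4)(u + 1)(u + 4) = 0 at u ∈ {-4, -1, 4}; ∂psi/∂v = 180v(v - 3)(v - 2)(v + 4) = 0 at v ∈ {-4, 0, 2, 3}.
The Hessian is diagonal: diag(psi_uu, psi_vv). Second derivatives: psi_uu(-4)=288, psi_uu(-1)=-180, psi_uu(4)=480; psi_vv(-4)=-30240, psi_vv(0)=4320, psi_vv(2)=-2160, psi_vv(3)=3780.
Saddle points occur where the two diagonal entries have opposite signs: (-4, -4), (-4, 2), (-1, 0), (-1, 3), (4, -4), (4, 2). Count: 6.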